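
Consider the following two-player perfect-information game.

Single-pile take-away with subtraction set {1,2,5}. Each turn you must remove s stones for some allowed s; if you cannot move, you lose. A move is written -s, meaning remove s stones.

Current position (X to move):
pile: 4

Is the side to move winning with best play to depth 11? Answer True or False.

X winning at [4]: True

[4] X move#1: -1:+1/3*, -2:-1/2
[3] O move#2: -1:-1/2*, -2:-1/1
[2] X move#3: -1:-1/1, -2:+1/0*
[0] end (terminal -1, O#4); searched 4 to 11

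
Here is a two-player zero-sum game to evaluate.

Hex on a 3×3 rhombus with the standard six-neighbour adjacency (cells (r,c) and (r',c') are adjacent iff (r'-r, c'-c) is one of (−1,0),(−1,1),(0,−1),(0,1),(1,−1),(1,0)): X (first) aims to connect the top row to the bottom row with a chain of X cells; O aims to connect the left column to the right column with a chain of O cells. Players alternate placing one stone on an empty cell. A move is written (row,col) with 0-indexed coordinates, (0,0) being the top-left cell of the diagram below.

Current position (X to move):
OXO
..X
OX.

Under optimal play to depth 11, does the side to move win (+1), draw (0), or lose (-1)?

[OXO/..X/OX.] X move#1: (1,0):-1/OXO/X.X/OX., (1,1):+1/OXO/.XX/OX.*, (2,2):-1/OXO/..X/OXX
[OXO/.XX/OX.] end (terminal -1, O#2); searched OXO/..X/OX. to 11

value(OXO/..X/OX., X) = +1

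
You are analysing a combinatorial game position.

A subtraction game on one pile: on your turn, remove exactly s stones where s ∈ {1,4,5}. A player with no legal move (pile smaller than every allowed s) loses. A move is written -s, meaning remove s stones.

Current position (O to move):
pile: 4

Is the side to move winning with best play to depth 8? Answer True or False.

O winning at [4]: True

ply 1, O at 4 | -1=-1→3; -4=+1→0*
ply 2: 0 is terminal -1 (X); from 4 depth 8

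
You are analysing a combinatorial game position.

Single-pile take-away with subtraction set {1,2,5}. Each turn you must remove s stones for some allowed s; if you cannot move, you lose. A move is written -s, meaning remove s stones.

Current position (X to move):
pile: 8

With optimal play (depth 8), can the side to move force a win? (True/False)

ply 1, X at 8 | -1=-1→7; -2=+1→6*; -5=+1→3
ply 2, O at 6 | -1=-1→5*; -2=-1→4; -5=-1→1
ply 3, X at 5 | -1=-1→4; -2=+1→3*; -5=+1→0
ply 4, O at 3 | -1=-1→2*; -2=-1→1
ply 5, X at 2 | -1=-1→1; -2=+1→0*
ply 6: 0 is terminal -1 (O); from 8 depth 8

X winning at [8]: True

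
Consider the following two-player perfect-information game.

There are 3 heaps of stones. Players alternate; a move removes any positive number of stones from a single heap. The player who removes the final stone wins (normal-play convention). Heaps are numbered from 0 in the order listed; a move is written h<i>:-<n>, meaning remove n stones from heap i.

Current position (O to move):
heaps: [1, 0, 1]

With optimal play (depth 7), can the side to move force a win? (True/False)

O winning at [(1,0,1)]: False

p1 O@[(1,0,1)]: h0:-1[(0,0,1)]-1* h2:-1[(1,0,0)]-1
p2 X@[(0,0,1)]: h2:-1[(0,0,0)]+1*
p3 O@[(0,0,0)] terminal -1; root [(1,0,1)] d7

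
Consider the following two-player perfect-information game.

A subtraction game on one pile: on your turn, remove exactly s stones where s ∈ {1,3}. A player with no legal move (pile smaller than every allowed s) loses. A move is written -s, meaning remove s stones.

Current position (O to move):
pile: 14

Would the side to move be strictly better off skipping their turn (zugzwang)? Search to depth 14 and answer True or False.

zugzwang(14, O) = True

[14] O move#1: -1:-1/13*, -3:-1/11
[13] X move#2: -1:+1/12*, -3:+1/10
[12] O move#3: -1:-1/11*, -3:-1/9
[11] X move#4: -1:+1/10*, -3:+1/8
[10] O move#5: -1:-1/9*, -3:-1/7
[9] X move#6: -1:+1/8*, -3:+1/6
[8] O move#7: -1:-1/7*, -3:-1/5
[7] X move#8: -1:+1/6*, -3:+1/4
[6] O move#9: -1:-1/5*, -3:-1/3
[5] X move#10: -1:+1/4*, -3:+1/2
[4] O move#11: -1:-1/3*, -3:-1/1
[3] X move#12: -1:+1/2*, -3:+1/0
[2] O move#13: -1:-1/1*
[1] X move#14: -1:+1/0*
[0] end (terminal -1, O#15); searched 14 to 14
if O skipped the turn, X would face:
~ [14] X move#1: -1:-1/13*, -3:-1/11
~ [13] O move#2: -1:+1/12*, -3:+1/10
~ [12] X move#3: -1:-1/11*, -3:-1/9
~ [11] O move#4: -1:+1/10*, -3:+1/8
~ [10] X move#5: -1:-1/9*, -3:-1/7
~ [9] O move#6: -1:+1/8*, -3:+1/6
~ [8] X move#7: -1:-1/7*, -3:-1/5
~ [7] O move#8: -1:+1/6*, -3:+1/4
~ [6] X move#9: -1:-1/5*, -3:-1/3
~ [5] O move#10: -1:+1/4*, -3:+1/2
~ [4] X move#11: -1:-1/3*, -3:-1/1
~ [3] O move#12: -1:+1/2*, -3:+1/0
~ [2] X move#13: -1:-1/1*
~ [1] O move#14: -1:+1/0*
~ [0] end (terminal -1, X#15); searched 14 to 14
compare (O): move=-1 vs pass=+1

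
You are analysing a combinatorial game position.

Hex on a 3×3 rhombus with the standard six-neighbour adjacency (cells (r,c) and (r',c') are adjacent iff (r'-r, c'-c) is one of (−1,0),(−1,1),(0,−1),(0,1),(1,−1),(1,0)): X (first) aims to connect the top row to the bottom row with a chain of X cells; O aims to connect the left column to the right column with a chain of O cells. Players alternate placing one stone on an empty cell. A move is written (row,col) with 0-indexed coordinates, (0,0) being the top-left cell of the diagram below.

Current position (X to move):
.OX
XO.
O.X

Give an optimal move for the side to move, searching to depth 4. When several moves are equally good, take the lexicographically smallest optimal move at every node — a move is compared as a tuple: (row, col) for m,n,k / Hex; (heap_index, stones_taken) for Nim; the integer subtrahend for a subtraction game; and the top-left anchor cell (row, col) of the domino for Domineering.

p1 X@[.OX/XO./O.X]: (0,0)[XOX/XO./O.X]-1 (1,2)[.OX/XOX/O.X]+1* (2,1)[.OX/XO./OXX]-1
p2 O@[.OX/XOX/O.X] terminal -1; root [.OX/XO./O.X] d4

X's best at [.OX/XO./O.X]: (1,2)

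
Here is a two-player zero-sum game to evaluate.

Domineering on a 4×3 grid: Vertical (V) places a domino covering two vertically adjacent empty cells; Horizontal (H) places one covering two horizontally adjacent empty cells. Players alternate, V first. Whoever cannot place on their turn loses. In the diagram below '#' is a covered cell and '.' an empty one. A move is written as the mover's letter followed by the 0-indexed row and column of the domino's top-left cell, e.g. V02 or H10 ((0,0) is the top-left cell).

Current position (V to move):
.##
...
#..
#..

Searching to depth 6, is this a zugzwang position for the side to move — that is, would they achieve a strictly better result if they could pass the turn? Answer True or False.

ply 1, V at .##/.../#../#.. | V00=-1→###/#../#../#..; V11=+1→.##/.#./##./#..*; V12=+1→.##/..#/#.#/#..; V21=+1→.##/.../##./##.; V22=+1→.##/.../#.#/#.#
ply 2, H at .##/.#./##./#.. | H31=-1→.##/.#./##./###*
ply 3, V at .##/.#./##./### | V00=+1→###/##./##./###*; V12=+1→.##/.##/###/###
ply 4: ###/##./##./### is terminal -1 (H); from .##/.../#../#.. depth 6
suppose V passes — search the same position with H to move:
pass> ply 1, H at .##/.../#../#.. | H10=-1→.##/##./#../#..; H11=-1→.##/.##/#../#..; H21=+1→.##/.../###/#..*; H31=-1→.##/.../#../###
pass> ply 2, V at .##/.../###/#.. | V00=-1→###/#../###/#..*
pass> ply 3, H at ###/#../###/#.. | H11=+1→###/###/###/#..*; H31=+1→###/#../###/###
pass> ply 4: ###/###/###/#.. is terminal -1 (V); from .##/.../#../#.. depth 6
for V: play +1, pass -1

zugzwang(.##/.../#../#.., V) = False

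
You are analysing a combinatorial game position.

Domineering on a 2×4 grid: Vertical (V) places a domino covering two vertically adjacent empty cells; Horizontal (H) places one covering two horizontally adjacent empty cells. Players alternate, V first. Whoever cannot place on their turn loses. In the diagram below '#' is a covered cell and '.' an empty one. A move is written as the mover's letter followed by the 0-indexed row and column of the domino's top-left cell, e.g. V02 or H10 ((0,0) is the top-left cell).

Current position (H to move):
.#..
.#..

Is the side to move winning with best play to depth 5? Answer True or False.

H winning at [.#../.#..]: True

ply 1, H at .#../.#.. | H02=+1→.###/.#..*; H12=+1→.#../.###
ply 2, V at .###/.#.. | V00=-1→####/##..*
ply 3, H at ####/##.. | H12=+1→####/####*
ply 4: ####/#### is terminal -1 (V); from .#../.#.. depth 5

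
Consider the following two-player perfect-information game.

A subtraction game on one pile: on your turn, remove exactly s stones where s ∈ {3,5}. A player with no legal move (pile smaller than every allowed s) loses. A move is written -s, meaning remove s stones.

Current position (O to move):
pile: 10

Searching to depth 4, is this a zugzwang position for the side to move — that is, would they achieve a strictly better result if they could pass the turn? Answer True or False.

p1 O@[10]: -3[7]-1* -5[5]-1
p2 X@[7]: -3[4]-1 -5[2]+1*
p3 O@[2] terminal -1; root [10] d4
suppose O passes — search the same position with X to move:
pass> p1 X@[10]: -3[7]-1* -5[5]-1
pass> p2 O@[7]: -3[4]-1 -5[2]+1*
pass> p3 X@[2] terminal -1; root [10] d4
for O: play -1, pass +1

zugzwang(10, O) = True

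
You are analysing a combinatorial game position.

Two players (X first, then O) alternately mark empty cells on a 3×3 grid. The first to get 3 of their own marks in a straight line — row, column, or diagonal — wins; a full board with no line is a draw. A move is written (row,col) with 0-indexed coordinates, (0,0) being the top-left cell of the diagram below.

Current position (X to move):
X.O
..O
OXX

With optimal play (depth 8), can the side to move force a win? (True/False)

[X.O/..O/OXX] X move#1: (0,1):-1/XXO/..O/OXX, (1,0):-1/X.O/X.O/OXX, (1,1):+1/X.O/.XO/OXX*
[X.O/.XO/OXX] end (terminal -1, O#2); searched X.O/..O/OXX to 8

X winning at [X.O/..O/OXX]: True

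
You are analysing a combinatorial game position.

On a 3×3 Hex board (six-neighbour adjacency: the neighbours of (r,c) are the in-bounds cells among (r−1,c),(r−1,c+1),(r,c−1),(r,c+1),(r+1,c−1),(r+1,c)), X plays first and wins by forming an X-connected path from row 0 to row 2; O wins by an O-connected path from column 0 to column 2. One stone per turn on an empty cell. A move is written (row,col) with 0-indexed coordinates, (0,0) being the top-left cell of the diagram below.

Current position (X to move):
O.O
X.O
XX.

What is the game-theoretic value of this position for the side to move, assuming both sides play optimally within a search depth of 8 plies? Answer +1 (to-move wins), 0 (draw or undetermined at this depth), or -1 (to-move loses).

p1 X@[O.O/X.O/XX.]: (0,1)[OXO/X.O/XX.]+1* (1,1)[O.O/XXO/XX.]-1 (2,2)[O.O/X.O/XXX]-1
p2 O@[OXO/X.O/XX.] terminal -1; root [O.O/X.O/XX.] d8

value(O.O/X.O/XX., X) = +1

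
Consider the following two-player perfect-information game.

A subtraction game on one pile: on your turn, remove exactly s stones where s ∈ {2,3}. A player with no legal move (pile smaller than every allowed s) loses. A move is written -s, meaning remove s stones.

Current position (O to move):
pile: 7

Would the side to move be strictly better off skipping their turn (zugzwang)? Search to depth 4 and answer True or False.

zugzwang(7, O) = False

[7] O move#1: -2:+1/5*, -3:-1/4
[5] X move#2: -2:-1/3*, -3:-1/2
[3] O move#3: -2:+1/1*, -3:+1/0
[1] end (terminal -1, X#4); searched 7 to 4
if O skipped the turn, X would face:
~ [7] X move#1: -2:+1/5*, -3:-1/4
~ [5] O move#2: -2:-1/3*, -3:-1/2
~ [3] X move#3: -2:+1/1*, -3:+1/0
~ [1] end (terminal -1, O#4); searched 7 to 4
compare (O): move=+1 vs pass=-1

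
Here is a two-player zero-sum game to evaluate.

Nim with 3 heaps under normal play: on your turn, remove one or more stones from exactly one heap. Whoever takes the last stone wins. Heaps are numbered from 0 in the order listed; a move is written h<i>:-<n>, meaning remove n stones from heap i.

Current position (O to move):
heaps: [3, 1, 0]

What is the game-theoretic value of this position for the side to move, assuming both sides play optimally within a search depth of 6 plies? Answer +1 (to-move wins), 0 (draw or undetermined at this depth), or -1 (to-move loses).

value((3,1,0), O) = +1

[(3,1,0)] O move#1: h0:-1:-1/(2,1,0), h0:-2:+1/(1,1,0)*, h0:-3:-1/(0,1,0), h1:-1:-1/(3,0,0)
[(1,1,0)] X move#2: h0:-1:-1/(0,1,0)*, h1:-1:-1/(1,0,0)
[(0,1,0)] O move#3: h1:-1:+1/(0,0,0)*
[(0,0,0)] end (terminal -1, X#4); searched (3,1,0) to 6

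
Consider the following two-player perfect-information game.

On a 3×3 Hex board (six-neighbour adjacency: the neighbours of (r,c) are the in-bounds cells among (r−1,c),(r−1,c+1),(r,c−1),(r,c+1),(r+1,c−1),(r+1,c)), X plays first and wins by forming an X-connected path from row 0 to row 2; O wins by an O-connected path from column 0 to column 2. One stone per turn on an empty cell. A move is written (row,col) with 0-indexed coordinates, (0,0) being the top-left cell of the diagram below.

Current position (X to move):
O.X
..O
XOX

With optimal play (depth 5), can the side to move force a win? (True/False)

X winning at [O.X/..O/XOX]: True

p1 X@[O.X/..O/XOX]: (0,1)[OXX/..O/XOX]+1* (1,0)[O.X/X.O/XOX]+1 (1,1)[O.X/.XO/XOX]+1
p2 O@[OXX/..O/XOX]: (1,0)[OXX/O.O/XOX]-1* (1,1)[OXX/.OO/XOX]-1
p3 X@[OXX/O.O/XOX]: (1,1)[OXX/OXO/XOX]+1*
p4 O@[OXX/OXO/XOX] terminal -1; root [O.X/..O/XOX] d5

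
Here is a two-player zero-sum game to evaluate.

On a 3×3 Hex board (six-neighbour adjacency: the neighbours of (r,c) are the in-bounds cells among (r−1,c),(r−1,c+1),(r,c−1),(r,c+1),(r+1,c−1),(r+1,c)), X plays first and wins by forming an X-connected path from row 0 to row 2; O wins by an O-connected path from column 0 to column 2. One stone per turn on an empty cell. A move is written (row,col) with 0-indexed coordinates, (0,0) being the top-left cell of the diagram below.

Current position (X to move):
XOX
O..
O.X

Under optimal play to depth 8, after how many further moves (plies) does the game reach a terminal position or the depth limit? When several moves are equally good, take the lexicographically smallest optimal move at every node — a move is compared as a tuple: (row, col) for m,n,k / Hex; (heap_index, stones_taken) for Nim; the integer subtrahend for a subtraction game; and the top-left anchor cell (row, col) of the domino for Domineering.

PV length from [XOX/O../O.X]: 3 plies

[XOX/O../O.X] X move#1: (1,1):+1/XOX/OX./O.X*, (1,2):+1/XOX/O.X/O.X, (2,1):+1/XOX/O../OXX
[XOX/OX./O.X] O move#2: (1,2):-1/XOX/OXO/O.X*, (2,1):-1/XOX/OX./OOX
[XOX/OXO/O.X] X move#3: (2,1):+1/XOX/OXO/OXX*
[XOX/OXO/OXX] end (terminal -1, O#4); searched XOX/O../O.X to 8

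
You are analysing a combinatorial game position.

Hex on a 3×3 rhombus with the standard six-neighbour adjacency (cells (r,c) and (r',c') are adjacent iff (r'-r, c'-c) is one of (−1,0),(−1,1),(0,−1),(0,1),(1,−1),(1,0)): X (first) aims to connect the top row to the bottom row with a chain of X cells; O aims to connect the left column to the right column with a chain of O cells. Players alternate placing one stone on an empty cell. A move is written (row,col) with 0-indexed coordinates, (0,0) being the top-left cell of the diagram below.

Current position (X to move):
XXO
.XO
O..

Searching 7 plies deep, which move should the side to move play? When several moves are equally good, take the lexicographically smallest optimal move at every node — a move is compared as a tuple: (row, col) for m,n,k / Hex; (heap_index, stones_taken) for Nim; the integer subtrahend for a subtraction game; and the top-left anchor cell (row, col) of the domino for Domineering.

p1 X@[XXO/.XO/O..]: (1,0)[XXO/XXO/O..]-1 (2,1)[XXO/.XO/OX.]+1* (2,2)[XXO/.XO/O.X]-1
p2 O@[XXO/.XO/OX.] terminal -1; root [XXO/.XO/O..] d7

X's best at [XXO/.XO/O..]: (2,1)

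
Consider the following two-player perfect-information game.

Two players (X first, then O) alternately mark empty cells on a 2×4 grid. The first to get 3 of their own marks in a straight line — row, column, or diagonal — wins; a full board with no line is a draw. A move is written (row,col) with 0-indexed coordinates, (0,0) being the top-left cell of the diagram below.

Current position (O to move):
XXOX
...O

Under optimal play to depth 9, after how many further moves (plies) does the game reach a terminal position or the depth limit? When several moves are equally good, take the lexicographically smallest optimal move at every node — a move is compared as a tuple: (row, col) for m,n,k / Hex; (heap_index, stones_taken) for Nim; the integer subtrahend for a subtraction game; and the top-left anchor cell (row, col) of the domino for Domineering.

ply 1, O at XXOX/...O | (1,0)=+0→XXOX/O..O*; (1,1)=+0→XXOX/.O.O; (1,2)=+0→XXOX/..OO
ply 2, X at XXOX/O..O | (1,1)=+0→XXOX/OX.O*; (1,2)=+0→XXOX/O.XO
ply 3, O at XXOX/OX.O | (1,2)=+0→XXOX/OXOO*
ply 4: XXOX/OXOO is terminal +0 (X); from XXOX/...O depth 9

PV length from [XXOX/...O]: 3 plies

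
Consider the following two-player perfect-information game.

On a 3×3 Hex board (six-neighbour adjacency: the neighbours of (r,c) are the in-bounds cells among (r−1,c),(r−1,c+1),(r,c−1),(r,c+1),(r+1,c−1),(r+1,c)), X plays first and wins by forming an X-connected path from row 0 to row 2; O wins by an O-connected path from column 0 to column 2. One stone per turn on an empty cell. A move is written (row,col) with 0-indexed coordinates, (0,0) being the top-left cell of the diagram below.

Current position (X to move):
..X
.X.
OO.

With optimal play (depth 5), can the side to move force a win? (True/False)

p1 X@[..X/.X./OO.]: (0,0)[X.X/.X./OO.]-1* (0,1)[.XX/.X./OO.]-1 (1,0)[..X/XX./OO.]-1 (1,2)[..X/.XX/OO.]-1 (2,2)[..X/.X./OOX]-1
p2 O@[X.X/.X./OO.]: (0,1)[XOX/.X./OO.]+1* (1,0)[X.X/OX./OO.]+1 (1,2)[X.X/.XO/OO.]+1 (2,2)[X.X/.X./OOO]+1
p3 X@[XOX/.X./OO.]: (1,0)[XOX/XX./OO.]-1* (1,2)[XOX/.XX/OO.]-1 (2,2)[XOX/.X./OOX]-1
p4 O@[XOX/XX./OO.]: (1,2)[XOX/XXO/OO.]+1* (2,2)[XOX/XX./OOO]+1
p5 X@[XOX/XXO/OO.] terminal -1; root [..X/.X./OO.] d5

X winning at [..X/.X./OO.]: False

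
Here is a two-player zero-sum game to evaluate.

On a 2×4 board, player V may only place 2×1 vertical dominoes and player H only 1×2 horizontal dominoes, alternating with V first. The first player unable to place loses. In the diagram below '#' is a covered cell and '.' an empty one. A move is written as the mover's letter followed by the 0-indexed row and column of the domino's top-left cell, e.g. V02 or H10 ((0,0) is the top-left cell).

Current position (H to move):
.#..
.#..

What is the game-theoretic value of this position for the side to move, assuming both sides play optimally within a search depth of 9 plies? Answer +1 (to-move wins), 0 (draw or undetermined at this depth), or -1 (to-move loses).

p1 H@[.#../.#..]: H02[.###/.#..]+1* H12[.#../.###]+1
p2 V@[.###/.#..]: V00[####/##..]-1*
p3 H@[####/##..]: H12[####/####]+1*
p4 V@[####/####] terminal -1; root [.#../.#..] d9

value(.#../.#.., H) = +1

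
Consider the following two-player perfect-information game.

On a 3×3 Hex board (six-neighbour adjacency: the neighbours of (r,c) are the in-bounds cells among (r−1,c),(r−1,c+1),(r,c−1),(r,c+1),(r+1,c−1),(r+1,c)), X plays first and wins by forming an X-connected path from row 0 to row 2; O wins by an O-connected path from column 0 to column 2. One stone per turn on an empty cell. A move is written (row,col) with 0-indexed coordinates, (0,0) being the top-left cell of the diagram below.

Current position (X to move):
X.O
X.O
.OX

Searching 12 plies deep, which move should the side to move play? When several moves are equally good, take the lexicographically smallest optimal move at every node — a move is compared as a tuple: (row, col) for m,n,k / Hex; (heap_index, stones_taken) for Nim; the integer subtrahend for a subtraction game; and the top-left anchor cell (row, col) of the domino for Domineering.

ply 1, X at X.O/X.O/.OX | (0,1)=-1→XXO/X.O/.OX; (1,1)=-1→X.O/XXO/.OX; (2,0)=+1→X.O/X.O/XOX*
ply 2: X.O/X.O/XOX is terminal -1 (O); from X.O/X.O/.OX depth 12

X's best at [X.O/X.O/.OX]: (2,0)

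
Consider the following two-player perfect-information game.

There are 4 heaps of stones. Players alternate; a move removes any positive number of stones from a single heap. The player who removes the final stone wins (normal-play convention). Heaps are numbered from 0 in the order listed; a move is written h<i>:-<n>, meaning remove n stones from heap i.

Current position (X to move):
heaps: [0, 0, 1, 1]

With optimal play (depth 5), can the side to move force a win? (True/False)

[(0,0,1,1)] X move#1: h2:-1:-1/(0,0,0,1)*, h3:-1:-1/(0,0,1,0)
[(0,0,0,1)] O move#2: h3:-1:+1/(0,0,0,0)*
[(0,0,0,0)] end (terminal -1, X#3); searched (0,0,1,1) to 5

X winning at [(0,0,1,1)]: False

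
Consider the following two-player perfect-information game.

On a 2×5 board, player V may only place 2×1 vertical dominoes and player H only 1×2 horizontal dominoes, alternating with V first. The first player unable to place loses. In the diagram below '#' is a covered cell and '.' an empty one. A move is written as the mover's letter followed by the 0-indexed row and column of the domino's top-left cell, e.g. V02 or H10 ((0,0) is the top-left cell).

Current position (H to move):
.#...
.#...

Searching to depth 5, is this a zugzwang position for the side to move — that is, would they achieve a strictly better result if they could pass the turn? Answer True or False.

zugzwang(.#.../.#..., H) = False

[.#.../.#...] H move#1: H02:-1/.###./.#...*, H03:-1/.#.##/.#..., H12:-1/.#.../.###., H13:-1/.#.../.#.##
[.###./.#...] V move#2: V00:-1/####./##..., V04:+1/.####/.#..#*
[.####/.#..#] H move#3: H12:-1/.####/.####*
[.####/.####] V move#4: V00:+1/#####/#####*
[#####/#####] end (terminal -1, H#5); searched .#.../.#... to 5
pass branch (V moves first from the same position):
  | [.#.../.#...] V move#1: V00:-1/##.../##..., V02:-1/.##../.##.., V03:+1/.#.#./.#.#.*, V04:-1/.#..#/.#..#
  | [.#.#./.#.#.] end (terminal -1, H#2); searched .#.../.#... to 5
H moving scores -1; H passing scores -1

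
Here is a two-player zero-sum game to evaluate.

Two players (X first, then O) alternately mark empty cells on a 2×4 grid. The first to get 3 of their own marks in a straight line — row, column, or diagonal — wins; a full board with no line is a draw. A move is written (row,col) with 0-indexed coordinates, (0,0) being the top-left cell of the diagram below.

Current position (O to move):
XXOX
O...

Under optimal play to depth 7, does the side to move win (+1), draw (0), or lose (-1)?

ply 1, O at XXOX/O... | (1,1)=+0→XXOX/OO..*; (1,2)=+0→XXOX/O.O.; (1,3)=+0→XXOX/O..O
ply 2, X at XXOX/OO.. | (1,2)=+0→XXOX/OOX.*; (1,3)=-1→XXOX/OO.X
ply 3, O at XXOX/OOX. | (1,3)=+0→XXOX/OOXO*
ply 4: XXOX/OOXO is terminal +0 (X); from XXOX/O... depth 7

value(XXOX/O..., O) = 0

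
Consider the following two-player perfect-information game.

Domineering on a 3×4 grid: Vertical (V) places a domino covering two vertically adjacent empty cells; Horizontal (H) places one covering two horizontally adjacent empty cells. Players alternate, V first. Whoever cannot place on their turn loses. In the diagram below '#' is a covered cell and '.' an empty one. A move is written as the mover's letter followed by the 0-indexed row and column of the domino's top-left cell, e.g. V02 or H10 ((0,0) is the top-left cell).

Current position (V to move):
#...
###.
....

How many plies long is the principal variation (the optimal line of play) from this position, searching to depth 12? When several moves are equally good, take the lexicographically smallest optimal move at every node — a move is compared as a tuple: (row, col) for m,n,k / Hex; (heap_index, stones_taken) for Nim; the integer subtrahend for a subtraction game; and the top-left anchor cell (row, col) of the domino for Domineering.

[#.../###./....] V move#1: V03:-1/#..#/####/....*, V13:-1/#.../####/...#
[#..#/####/....] H move#2: H01:+1/####/####/....*, H20:+1/#..#/####/##.., H21:+1/#..#/####/.##., H22:+1/#..#/####/..##
[####/####/....] end (terminal -1, V#3); searched #.../###./.... to 12

PV length from [#.../###./....]: 2 plies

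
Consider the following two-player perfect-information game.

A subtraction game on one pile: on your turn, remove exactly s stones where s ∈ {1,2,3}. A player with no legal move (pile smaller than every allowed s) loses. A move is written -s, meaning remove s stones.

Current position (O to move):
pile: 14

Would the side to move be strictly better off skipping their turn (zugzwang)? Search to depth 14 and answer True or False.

[14] O move#1: -1:-1/13, -2:+1/12*, -3:-1/11
[12] X move#2: -1:-1/11*, -2:-1/10, -3:-1/9
[11] O move#3: -1:-1/10, -2:-1/9, -3:+1/8*
[8] X move#4: -1:-1/7*, -2:-1/6, -3:-1/5
[7] O move#5: -1:-1/6, -2:-1/5, -3:+1/4*
[4] X move#6: -1:-1/3*, -2:-1/2, -3:-1/1
[3] O move#7: -1:-1/2, -2:-1/1, -3:+1/0*
[0] end (terminal -1, X#8); searched 14 to 14
if O skipped the turn, X would face:
~ [14] X move#1: -1:-1/13, -2:+1/12*, -3:-1/11
~ [12] O move#2: -1:-1/11*, -2:-1/10, -3:-1/9
~ [11] X move#3: -1:-1/10, -2:-1/9, -3:+1/8*
~ [8] O move#4: -1:-1/7*, -2:-1/6, -3:-1/5
~ [7] X move#5: -1:-1/6, -2:-1/5, -3:+1/4*
~ [4] O move#6: -1:-1/3*, -2:-1/2, -3:-1/1
~ [3] X move#7: -1:-1/2, -2:-1/1, -3:+1/0*
~ [0] end (terminal -1, O#8); searched 14 to 14
compare (O): move=+1 vs pass=-1

zugzwang(14, O) = False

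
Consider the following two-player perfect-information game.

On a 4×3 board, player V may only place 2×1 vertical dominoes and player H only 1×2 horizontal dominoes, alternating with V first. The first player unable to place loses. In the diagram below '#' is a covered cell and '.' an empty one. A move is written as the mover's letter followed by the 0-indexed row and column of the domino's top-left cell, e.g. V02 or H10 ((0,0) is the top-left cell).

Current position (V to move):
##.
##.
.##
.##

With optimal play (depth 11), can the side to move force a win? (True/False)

ply 1, V at ##./##./.##/.## | V02=+1→###/###/.##/.##*; V20=+1→##./##./###/###
ply 2: ###/###/.##/.## is terminal -1 (H); from ##./##./.##/.## depth 11

V winning at [##./##./.##/.##]: True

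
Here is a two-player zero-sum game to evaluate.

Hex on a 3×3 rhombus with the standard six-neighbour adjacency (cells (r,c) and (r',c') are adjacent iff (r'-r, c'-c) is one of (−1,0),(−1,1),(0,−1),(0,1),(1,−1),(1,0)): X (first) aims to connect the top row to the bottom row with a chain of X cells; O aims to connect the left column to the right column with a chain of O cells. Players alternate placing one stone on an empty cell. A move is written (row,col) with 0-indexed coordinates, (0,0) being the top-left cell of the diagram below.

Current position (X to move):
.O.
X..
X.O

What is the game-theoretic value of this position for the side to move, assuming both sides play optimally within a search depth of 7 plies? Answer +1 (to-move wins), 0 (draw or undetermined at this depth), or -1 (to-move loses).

p1 X@[.O./X../X.O]: (0,0)[XO./X../X.O]+1* (0,2)[.OX/X../X.O]+1 (1,1)[.O./XX./X.O]+1 (1,2)[.O./X.X/X.O]+1 (2,1)[.O./X../XXO]+1
p2 O@[XO./X../X.O] terminal -1; root [.O./X../X.O] d7

value(.O./X../X.O, X) = +1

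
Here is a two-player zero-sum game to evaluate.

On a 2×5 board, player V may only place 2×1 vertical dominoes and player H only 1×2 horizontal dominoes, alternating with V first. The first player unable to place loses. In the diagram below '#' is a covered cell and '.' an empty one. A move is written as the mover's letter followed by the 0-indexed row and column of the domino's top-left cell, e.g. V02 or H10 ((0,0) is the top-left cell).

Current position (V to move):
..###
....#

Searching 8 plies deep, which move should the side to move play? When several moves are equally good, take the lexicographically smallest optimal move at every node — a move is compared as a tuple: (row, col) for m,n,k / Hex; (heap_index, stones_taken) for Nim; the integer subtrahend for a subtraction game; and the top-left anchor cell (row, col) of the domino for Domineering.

ply 1, V at ..###/....# | V00=-1→#.###/#...#; V01=+1→.####/.#..#*
ply 2, H at .####/.#..# | H12=-1→.####/.####*
ply 3, V at .####/.#### | V00=+1→#####/#####*
ply 4: #####/##### is terminal -1 (H); from ..###/....# depth 8

V's best at [..###/....#]: V01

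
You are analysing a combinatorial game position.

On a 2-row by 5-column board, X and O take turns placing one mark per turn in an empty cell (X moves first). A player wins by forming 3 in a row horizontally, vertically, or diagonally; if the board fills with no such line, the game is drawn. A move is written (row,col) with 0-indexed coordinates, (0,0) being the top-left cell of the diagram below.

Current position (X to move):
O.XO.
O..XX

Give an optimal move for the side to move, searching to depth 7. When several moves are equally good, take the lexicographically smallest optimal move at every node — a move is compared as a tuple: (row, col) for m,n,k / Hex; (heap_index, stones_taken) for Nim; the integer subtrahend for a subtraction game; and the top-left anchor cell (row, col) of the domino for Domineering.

X's best at [O.XO./O..XX]: (1,2)

p1 X@[O.XO./O..XX]: (0,1)[OXXO./O..XX]+0 (0,4)[O.XOX/O..XX]+0 (1,1)[O.XO./OX.XX]+0 (1,2)[O.XO./O.XXX]+1*
p2 O@[O.XO./O.XXX] terminal -1; root [O.XO./O..XX] d7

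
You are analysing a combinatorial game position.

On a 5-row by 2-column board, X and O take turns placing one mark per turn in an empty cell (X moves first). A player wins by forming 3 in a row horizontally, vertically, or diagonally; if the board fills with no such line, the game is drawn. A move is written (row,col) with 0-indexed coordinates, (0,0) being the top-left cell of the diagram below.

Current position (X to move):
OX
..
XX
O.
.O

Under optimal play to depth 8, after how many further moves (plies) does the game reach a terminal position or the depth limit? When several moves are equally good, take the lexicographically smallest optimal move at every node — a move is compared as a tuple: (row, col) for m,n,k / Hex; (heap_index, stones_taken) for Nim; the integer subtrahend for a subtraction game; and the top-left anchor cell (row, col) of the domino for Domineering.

p1 X@[OX/../XX/O./.O]: (1,0)[OX/X./XX/O./.O]+0 (1,1)[OX/.X/XX/O./.O]+1* (3,1)[OX/../XX/OX/.O]+0 (4,0)[OX/../XX/O./XO]+0
p2 O@[OX/.X/XX/O./.O] terminal -1; root [OX/../XX/O./.O] d8

PV length from [OX/../XX/O./.O]: 1 ply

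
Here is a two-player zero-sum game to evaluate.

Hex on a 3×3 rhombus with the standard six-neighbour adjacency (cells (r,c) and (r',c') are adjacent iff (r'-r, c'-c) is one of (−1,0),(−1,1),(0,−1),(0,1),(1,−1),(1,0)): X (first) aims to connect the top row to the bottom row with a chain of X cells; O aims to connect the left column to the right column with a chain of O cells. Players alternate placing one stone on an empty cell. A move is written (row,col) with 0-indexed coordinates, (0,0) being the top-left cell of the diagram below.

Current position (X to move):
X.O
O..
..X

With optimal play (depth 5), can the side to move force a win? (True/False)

X winning at [X.O/O../..X]: False

p1 X@[X.O/O../..X]: (0,1)[XXO/O../..X]-1* (1,1)[X.O/OX./..X]-1 (1,2)[X.O/O.X/..X]-1 (2,0)[X.O/O../X.X]-1 (2,1)[X.O/O../.XX]-1
p2 O@[XXO/O../..X]: (1,1)[XXO/OO./..X]+1* (1,2)[XXO/O.O/..X]-1 (2,0)[XXO/O../O.X]-1 (2,1)[XXO/O../.OX]-1
p3 X@[XXO/OO./..X] terminal -1; root [X.O/O../..X] d5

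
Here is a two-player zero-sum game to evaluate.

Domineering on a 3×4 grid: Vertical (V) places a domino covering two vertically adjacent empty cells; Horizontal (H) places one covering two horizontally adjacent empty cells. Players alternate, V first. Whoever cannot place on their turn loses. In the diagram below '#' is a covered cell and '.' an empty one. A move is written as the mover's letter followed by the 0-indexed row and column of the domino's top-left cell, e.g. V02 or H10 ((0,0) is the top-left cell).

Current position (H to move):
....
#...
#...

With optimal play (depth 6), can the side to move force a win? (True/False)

H winning at [..../#.../#...]: True

ply 1, H at ..../#.../#... | H00=-1→##../#.../#...; H01=-1→.##./#.../#...; H02=-1→..##/#.../#...; H11=+1→..../###./#...*; H12=+1→..../#.##/#...; H21=-1→..../#.../###.; H22=-1→..../#.../#.##
ply 2, V at ..../###./#... | V03=-1→...#/####/#...*; V13=-1→..../####/#..#
ply 3, H at ...#/####/#... | H00=+1→##.#/####/#...*; H01=+1→.###/####/#...; H21=+1→...#/####/###.; H22=+1→...#/####/#.##
ply 4: ##.#/####/#... is terminal -1 (V); from ..../#.../#... depth 6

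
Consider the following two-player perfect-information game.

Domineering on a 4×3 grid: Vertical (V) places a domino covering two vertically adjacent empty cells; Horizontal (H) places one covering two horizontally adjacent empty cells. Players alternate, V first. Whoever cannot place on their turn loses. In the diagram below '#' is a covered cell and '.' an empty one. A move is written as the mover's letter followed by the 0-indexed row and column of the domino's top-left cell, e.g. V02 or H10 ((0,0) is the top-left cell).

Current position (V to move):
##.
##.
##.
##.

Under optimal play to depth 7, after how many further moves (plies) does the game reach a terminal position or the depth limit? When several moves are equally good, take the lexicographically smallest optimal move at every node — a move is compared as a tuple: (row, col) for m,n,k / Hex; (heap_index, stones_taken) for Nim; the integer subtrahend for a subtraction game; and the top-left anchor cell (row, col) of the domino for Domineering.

PV length from [##./##./##./##.]: 1 ply

p1 V@[##./##./##./##.]: V02[###/###/##./##.]+1* V12[##./###/###/##.]+1 V22[##./##./###/###]+1
p2 H@[###/###/##./##.] terminal -1; root [##./##./##./##.] d7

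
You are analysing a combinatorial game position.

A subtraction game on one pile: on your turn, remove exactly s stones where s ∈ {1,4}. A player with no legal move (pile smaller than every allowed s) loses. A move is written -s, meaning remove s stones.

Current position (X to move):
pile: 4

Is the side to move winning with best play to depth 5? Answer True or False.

p1 X@[4]: -1[3]-1 -4[0]+1*
p2 O@[0] terminal -1; root [4] d5

X winning at [4]: True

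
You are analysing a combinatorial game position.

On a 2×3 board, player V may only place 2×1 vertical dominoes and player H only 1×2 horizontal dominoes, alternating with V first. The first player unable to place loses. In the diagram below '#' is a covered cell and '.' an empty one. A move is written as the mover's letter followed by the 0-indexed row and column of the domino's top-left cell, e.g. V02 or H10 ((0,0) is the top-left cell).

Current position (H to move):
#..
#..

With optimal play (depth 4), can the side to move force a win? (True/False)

H winning at [#../#..]: True

p1 H@[#../#..]: H01[###/#..]+1* H11[#../###]+1
p2 V@[###/#..] terminal -1; root [#../#..] d4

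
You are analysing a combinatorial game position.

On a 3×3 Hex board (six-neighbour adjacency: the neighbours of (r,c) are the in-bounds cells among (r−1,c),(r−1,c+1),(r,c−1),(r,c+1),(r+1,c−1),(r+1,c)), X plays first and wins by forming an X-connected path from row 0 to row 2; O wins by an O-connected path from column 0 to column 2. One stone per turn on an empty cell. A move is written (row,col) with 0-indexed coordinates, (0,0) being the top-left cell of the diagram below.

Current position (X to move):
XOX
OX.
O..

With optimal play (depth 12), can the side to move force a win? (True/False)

p1 X@[XOX/OX./O..]: (1,2)[XOX/OXX/O..]+1* (2,1)[XOX/OX./OX.]+1 (2,2)[XOX/OX./O.X]+1
p2 O@[XOX/OXX/O..]: (2,1)[XOX/OXX/OO.]-1* (2,2)[XOX/OXX/O.O]-1
p3 X@[XOX/OXX/OO.]: (2,2)[XOX/OXX/OOX]+1*
p4 O@[XOX/OXX/OOX] terminal -1; root [XOX/OX./O..] d12

X winning at [XOX/OX./O..]: True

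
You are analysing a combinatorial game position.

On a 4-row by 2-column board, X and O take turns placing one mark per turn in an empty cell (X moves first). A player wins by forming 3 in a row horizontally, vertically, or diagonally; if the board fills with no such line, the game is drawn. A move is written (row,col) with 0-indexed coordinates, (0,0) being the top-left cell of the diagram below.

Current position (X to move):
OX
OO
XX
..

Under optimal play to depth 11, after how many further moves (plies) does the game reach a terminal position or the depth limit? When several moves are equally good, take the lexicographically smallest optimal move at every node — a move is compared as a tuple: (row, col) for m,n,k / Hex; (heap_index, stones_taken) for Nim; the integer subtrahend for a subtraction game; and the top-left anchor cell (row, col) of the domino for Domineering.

ply 1, X at OX/OO/XX/.. | (3,0)=+0→OX/OO/XX/X.*; (3,1)=+0→OX/OO/XX/.X
ply 2, O at OX/OO/XX/X. | (3,1)=+0→OX/OO/XX/XO*
ply 3: OX/OO/XX/XO is terminal +0 (X); from OX/OO/XX/.. depth 11

PV length from [OX/OO/XX/..]: 2 plies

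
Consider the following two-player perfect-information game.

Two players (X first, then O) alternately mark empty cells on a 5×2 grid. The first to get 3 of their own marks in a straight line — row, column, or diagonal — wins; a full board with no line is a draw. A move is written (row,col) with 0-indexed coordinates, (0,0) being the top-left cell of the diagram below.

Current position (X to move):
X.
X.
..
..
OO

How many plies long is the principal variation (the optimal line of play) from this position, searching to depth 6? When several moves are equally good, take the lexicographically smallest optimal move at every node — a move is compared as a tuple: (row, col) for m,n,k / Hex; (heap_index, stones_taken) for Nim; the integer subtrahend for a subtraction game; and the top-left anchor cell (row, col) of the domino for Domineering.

PV length from [X./X./../../OO]: 1 ply

p1 X@[X./X./../../OO]: (0,1)[XX/X./../../OO]+0 (1,1)[X./XX/../../OO]+0 (2,0)[X./X./X./../OO]+1* (2,1)[X./X./.X/../OO]+0 (3,0)[X./X./../X./OO]+0 (3,1)[X./X./../.X/OO]+0
p2 O@[X./X./X./../OO] terminal -1; root [X./X./../../OO] d6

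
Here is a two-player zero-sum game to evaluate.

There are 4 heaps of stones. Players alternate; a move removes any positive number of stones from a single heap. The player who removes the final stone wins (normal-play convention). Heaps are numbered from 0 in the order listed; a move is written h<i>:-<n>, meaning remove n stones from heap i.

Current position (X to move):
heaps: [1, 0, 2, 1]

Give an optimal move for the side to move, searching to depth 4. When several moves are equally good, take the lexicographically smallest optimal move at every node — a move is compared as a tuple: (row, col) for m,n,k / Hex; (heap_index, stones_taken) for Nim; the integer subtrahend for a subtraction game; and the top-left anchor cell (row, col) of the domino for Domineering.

p1 X@[(1,0,2,1)]: h0:-1[(0,0,2,1)]-1 h2:-1[(1,0,1,1)]-1 h2:-2[(1,0,0,1)]+1* h3:-1[(1,0,2,0)]-1
p2 O@[(1,0,0,1)]: h0:-1[(0,0,0,1)]-1* h3:-1[(1,0,0,0)]-1
p3 X@[(0,0,0,1)]: h3:-1[(0,0,0,0)]+1*
p4 O@[(0,0,0,0)] terminal -1; root [(1,0,2,1)] d4

X's best at [(1,0,2,1)]: h2:-2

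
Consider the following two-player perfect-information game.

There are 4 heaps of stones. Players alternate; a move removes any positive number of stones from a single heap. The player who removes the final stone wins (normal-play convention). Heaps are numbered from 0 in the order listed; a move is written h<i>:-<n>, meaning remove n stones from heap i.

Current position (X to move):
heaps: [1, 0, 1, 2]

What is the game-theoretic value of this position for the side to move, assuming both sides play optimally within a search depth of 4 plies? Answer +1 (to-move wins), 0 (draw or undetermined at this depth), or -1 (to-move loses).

value((1,0,1,2), X) = +1

p1 X@[(1,0,1,2)]: h0:-1[(0,0,1,2)]-1 h2:-1[(1,0,0,2)]-1 h3:-1[(1,0,1,1)]-1 h3:-2[(1,0,1,0)]+1*
p2 O@[(1,0,1,0)]: h0:-1[(0,0,1,0)]-1* h2:-1[(1,0,0,0)]-1
p3 X@[(0,0,1,0)]: h2:-1[(0,0,0,0)]+1*
p4 O@[(0,0,0,0)] terminal -1; root [(1,0,1,2)] d4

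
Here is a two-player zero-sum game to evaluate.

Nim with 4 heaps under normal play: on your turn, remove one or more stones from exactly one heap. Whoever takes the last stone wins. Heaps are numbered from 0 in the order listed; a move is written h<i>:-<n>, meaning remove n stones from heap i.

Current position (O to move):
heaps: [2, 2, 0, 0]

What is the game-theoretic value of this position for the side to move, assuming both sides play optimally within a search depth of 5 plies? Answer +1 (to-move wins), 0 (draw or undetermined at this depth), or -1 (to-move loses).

ply 1, O at (2,2,0,0) | h0:-1=-1→(1,2,0,0)*; h0:-2=-1→(0,2,0,0); h1:-1=-1→(2,1,0,0); h1:-2=-1→(2,0,0,0)
ply 2, X at (1,2,0,0) | h0:-1=-1→(0,2,0,0); h1:-1=+1→(1,1,0,0)*; h1:-2=-1→(1,0,0,0)
ply 3, O at (1,1,0,0) | h0:-1=-1→(0,1,0,0)*; h1:-1=-1→(1,0,0,0)
ply 4, X at (0,1,0,0) | h1:-1=+1→(0,0,0,0)*
ply 5: (0,0,0,0) is terminal -1 (O); from (2,2,0,0) depth 5

value((2,2,0,0), O) = -1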